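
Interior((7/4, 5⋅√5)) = (7/4, 5⋅√5)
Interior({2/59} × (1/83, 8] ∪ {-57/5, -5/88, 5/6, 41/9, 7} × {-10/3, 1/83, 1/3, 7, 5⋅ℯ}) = ∅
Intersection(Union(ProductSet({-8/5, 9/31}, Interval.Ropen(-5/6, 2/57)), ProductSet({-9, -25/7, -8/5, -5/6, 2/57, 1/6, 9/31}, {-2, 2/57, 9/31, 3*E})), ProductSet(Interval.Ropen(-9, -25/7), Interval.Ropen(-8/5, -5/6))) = EmptySet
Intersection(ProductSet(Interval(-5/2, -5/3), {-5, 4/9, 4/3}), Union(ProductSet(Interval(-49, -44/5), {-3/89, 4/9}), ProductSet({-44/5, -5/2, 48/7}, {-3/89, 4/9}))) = ProductSet({-5/2}, {4/9})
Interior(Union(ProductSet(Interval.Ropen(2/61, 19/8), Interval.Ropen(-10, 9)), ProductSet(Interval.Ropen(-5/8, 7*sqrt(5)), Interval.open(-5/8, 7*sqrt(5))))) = Union(ProductSet(Interval.open(-5/8, 7*sqrt(5)), Interval.open(-5/8, 7*sqrt(5))), ProductSet(Interval.open(2/61, 19/8), Interval.open(-10, 9)))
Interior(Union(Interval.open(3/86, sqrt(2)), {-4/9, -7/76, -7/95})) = Interval.open(3/86, sqrt(2))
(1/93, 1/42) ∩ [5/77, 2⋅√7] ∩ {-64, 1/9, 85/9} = ∅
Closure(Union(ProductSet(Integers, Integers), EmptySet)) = ProductSet(Integers, Integers)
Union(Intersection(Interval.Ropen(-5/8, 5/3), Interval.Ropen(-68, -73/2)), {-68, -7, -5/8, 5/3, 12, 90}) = {-68, -7, -5/8, 5/3, 12, 90}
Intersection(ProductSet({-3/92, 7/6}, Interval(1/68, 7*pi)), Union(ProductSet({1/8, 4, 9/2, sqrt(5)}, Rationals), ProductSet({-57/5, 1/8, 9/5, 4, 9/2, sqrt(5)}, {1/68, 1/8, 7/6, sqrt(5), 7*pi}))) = EmptySet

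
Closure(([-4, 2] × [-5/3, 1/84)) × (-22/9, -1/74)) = (([-4, 2] × [-5/3, 1/84]) × {-22/9, -1/74}) ∪ (([-4, 2] × [-5/3, 1/84)) × (-22/9, -1/74)) ∪ ((({-4, 2} × [-5/3, 1/84]) ∪ ([-4, 2] × {-5/3, 1/84})) × [-22/9, -1/74])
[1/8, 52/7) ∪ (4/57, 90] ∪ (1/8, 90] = (4/57, 90]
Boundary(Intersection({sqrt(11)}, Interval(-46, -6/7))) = EmptySet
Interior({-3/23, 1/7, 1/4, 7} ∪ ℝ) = ℝ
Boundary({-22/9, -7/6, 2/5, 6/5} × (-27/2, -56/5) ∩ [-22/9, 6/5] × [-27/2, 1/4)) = {-22/9, -7/6, 2/5, 6/5} × [-27/2, -56/5]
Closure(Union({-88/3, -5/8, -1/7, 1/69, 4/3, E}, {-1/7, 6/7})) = {-88/3, -5/8, -1/7, 1/69, 6/7, 4/3, E}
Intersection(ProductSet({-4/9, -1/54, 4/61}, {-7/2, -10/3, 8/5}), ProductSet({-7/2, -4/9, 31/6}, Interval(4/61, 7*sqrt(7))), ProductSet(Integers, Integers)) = EmptySet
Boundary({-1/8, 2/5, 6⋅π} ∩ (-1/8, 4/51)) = ∅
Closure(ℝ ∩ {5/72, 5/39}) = {5/72, 5/39}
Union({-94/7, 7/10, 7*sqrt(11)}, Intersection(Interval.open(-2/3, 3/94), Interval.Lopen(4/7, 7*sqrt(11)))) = {-94/7, 7/10, 7*sqrt(11)}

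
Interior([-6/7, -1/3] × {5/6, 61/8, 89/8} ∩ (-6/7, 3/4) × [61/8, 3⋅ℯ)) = ∅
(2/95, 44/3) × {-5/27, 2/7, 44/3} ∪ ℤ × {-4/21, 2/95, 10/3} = (ℤ × {-4/21, 2/95, 10/3}) ∪ ((2/95, 44/3) × {-5/27, 2/7, 44/3})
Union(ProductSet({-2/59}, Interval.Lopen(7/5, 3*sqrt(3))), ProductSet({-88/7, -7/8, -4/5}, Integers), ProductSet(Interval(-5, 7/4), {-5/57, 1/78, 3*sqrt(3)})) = Union(ProductSet({-2/59}, Interval.Lopen(7/5, 3*sqrt(3))), ProductSet({-88/7, -7/8, -4/5}, Integers), ProductSet(Interval(-5, 7/4), {-5/57, 1/78, 3*sqrt(3)}))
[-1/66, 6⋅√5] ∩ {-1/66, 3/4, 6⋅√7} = {-1/66, 3/4}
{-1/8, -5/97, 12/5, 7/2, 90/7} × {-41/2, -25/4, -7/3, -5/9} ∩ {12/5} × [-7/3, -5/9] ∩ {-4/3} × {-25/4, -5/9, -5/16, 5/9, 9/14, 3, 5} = ∅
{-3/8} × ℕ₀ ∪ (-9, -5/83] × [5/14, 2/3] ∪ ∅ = ({-3/8} × ℕ₀) ∪ ((-9, -5/83] × [5/14, 2/3])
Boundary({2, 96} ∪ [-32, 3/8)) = {-32, 3/8, 2, 96}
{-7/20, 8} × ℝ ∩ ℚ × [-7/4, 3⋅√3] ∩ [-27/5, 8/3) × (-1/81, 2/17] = {-7/20} × (-1/81, 2/17]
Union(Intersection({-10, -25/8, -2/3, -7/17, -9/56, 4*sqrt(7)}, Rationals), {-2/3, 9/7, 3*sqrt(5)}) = {-10, -25/8, -2/3, -7/17, -9/56, 9/7, 3*sqrt(5)}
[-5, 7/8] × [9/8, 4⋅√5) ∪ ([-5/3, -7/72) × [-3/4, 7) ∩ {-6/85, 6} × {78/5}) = [-5, 7/8] × [9/8, 4⋅√5)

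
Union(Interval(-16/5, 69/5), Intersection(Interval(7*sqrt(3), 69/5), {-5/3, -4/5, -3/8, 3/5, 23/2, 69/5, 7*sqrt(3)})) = Interval(-16/5, 69/5)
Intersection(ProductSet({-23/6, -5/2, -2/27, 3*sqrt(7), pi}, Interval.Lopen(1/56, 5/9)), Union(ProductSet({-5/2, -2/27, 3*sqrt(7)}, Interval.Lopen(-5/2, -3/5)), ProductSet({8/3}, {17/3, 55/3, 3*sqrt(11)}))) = EmptySet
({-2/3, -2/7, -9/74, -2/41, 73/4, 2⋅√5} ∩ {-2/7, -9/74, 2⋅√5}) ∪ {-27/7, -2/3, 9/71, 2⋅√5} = {-27/7, -2/3, -2/7, -9/74, 9/71, 2⋅√5}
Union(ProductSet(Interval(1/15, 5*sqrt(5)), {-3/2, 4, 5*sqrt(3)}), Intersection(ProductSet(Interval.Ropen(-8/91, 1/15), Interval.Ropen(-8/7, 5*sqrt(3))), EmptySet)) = ProductSet(Interval(1/15, 5*sqrt(5)), {-3/2, 4, 5*sqrt(3)})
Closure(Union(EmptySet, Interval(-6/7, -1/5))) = Interval(-6/7, -1/5)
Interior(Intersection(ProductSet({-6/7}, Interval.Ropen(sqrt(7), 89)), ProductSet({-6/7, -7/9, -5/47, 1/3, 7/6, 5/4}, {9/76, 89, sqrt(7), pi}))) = EmptySet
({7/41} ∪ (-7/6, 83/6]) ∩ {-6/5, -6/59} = {-6/59}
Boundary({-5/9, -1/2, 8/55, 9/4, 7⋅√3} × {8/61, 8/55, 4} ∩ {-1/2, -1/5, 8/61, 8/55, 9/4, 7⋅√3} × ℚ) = {-1/2, 8/55, 9/4, 7⋅√3} × {8/61, 8/55, 4}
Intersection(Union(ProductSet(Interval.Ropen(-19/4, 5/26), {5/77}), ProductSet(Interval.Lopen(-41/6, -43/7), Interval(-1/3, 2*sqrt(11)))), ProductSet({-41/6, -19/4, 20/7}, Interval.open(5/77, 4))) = EmptySet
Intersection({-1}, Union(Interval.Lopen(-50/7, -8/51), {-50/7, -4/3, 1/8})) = {-1}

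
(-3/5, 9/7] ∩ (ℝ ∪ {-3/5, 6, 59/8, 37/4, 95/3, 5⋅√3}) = (-3/5, 9/7]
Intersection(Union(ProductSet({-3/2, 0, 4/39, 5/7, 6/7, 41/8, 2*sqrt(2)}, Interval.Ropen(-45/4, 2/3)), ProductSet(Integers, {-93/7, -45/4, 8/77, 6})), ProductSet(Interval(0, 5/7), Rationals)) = Union(ProductSet({0, 4/39, 5/7}, Intersection(Interval.Ropen(-45/4, 2/3), Rationals)), ProductSet(Range(0, 1, 1), {-93/7, -45/4, 8/77, 6}))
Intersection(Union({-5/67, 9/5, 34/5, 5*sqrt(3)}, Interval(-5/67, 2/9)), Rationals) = Union({9/5, 34/5}, Intersection(Interval(-5/67, 2/9), Rationals))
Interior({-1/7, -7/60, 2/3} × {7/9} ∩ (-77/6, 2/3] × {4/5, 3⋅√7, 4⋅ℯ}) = ∅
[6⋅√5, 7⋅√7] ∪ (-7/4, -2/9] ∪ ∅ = (-7/4, -2/9] ∪ [6⋅√5, 7⋅√7]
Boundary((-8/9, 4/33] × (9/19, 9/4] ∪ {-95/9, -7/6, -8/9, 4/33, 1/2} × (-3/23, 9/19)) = ({-8/9, 4/33} × [9/19, 9/4]) ∪ ([-8/9, 4/33] × {9/19, 9/4}) ∪ ({-95/9, -7/6, -8/9, 4/33, 1/2} × [-3/23, 9/19])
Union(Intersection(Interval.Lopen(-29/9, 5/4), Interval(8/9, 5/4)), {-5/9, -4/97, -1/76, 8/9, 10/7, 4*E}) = Union({-5/9, -4/97, -1/76, 10/7, 4*E}, Interval(8/9, 5/4))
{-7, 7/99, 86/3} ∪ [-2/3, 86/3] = {-7} ∪ [-2/3, 86/3]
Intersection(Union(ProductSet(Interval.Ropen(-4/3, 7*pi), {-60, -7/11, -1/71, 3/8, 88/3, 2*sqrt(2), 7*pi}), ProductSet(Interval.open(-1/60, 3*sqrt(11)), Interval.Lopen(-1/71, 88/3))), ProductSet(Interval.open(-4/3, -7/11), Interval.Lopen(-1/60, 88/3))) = ProductSet(Interval.open(-4/3, -7/11), {-1/71, 3/8, 88/3, 2*sqrt(2), 7*pi})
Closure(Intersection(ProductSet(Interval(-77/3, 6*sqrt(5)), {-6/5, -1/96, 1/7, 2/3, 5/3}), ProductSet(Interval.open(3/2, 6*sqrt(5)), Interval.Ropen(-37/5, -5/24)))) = ProductSet(Interval(3/2, 6*sqrt(5)), {-6/5})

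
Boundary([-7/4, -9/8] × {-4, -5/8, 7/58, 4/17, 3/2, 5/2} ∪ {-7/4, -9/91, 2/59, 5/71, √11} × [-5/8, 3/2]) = ([-7/4, -9/8] × {-4, -5/8, 7/58, 4/17, 3/2, 5/2}) ∪ ({-7/4, -9/91, 2/59, 5/71, √11} × [-5/8, 3/2])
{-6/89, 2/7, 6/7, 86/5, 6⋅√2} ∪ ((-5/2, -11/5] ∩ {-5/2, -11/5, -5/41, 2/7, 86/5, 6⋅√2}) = {-11/5, -6/89, 2/7, 6/7, 86/5, 6⋅√2}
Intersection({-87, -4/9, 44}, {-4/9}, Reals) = {-4/9}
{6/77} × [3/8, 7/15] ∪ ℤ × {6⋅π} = (ℤ × {6⋅π}) ∪ ({6/77} × [3/8, 7/15])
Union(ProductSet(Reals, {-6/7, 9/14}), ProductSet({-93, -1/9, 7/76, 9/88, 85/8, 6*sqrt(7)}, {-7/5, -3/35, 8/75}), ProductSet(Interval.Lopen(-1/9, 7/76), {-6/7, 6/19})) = Union(ProductSet({-93, -1/9, 7/76, 9/88, 85/8, 6*sqrt(7)}, {-7/5, -3/35, 8/75}), ProductSet(Interval.Lopen(-1/9, 7/76), {-6/7, 6/19}), ProductSet(Reals, {-6/7, 9/14}))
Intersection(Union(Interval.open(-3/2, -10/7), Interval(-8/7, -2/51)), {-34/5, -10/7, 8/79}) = EmptySet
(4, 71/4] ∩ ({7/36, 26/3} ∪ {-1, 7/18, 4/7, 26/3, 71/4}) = {26/3, 71/4}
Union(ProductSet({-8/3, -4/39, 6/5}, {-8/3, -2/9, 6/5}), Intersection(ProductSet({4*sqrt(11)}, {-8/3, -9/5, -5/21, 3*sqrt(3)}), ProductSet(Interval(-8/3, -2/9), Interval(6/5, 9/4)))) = ProductSet({-8/3, -4/39, 6/5}, {-8/3, -2/9, 6/5})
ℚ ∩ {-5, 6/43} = {-5, 6/43}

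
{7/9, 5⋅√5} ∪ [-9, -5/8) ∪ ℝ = (-∞, ∞)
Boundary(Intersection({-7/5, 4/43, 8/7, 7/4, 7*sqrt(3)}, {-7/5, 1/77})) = {-7/5}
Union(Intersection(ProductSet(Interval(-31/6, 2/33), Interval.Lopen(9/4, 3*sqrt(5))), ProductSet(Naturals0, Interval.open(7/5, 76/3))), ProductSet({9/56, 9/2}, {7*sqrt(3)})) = Union(ProductSet({9/56, 9/2}, {7*sqrt(3)}), ProductSet(Range(0, 1, 1), Interval.Lopen(9/4, 3*sqrt(5))))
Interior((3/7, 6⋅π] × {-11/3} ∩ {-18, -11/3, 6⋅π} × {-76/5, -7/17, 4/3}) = ∅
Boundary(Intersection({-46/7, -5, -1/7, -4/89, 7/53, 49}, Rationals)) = {-46/7, -5, -1/7, -4/89, 7/53, 49}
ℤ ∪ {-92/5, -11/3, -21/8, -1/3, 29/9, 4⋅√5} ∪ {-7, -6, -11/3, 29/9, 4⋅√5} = ℤ ∪ {-92/5, -11/3, -21/8, -1/3, 29/9, 4⋅√5}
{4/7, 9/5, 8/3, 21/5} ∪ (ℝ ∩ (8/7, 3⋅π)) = {4/7} ∪ (8/7, 3⋅π)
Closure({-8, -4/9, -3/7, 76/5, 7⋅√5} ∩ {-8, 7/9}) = {-8}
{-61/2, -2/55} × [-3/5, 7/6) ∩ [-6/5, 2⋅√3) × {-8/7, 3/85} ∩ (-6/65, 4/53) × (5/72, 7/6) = ∅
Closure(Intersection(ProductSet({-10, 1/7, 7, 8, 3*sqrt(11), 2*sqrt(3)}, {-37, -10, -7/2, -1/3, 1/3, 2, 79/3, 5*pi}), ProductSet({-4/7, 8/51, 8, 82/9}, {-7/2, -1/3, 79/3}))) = ProductSet({8}, {-7/2, -1/3, 79/3})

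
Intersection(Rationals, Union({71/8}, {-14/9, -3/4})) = {-14/9, -3/4, 71/8}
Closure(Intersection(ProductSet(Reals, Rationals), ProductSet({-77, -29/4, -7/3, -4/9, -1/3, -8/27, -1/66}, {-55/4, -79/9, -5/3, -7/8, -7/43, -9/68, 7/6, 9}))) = ProductSet({-77, -29/4, -7/3, -4/9, -1/3, -8/27, -1/66}, {-55/4, -79/9, -5/3, -7/8, -7/43, -9/68, 7/6, 9})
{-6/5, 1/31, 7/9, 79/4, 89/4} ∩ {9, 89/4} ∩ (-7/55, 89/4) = ∅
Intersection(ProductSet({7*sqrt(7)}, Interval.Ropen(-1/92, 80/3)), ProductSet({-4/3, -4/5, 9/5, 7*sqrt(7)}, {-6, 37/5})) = ProductSet({7*sqrt(7)}, {37/5})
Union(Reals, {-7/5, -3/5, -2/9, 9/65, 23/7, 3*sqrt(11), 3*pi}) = Reals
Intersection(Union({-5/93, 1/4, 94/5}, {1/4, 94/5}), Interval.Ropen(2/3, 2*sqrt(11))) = EmptySet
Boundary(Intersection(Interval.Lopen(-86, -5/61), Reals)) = {-86, -5/61}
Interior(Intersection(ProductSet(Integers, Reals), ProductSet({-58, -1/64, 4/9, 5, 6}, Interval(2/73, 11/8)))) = EmptySet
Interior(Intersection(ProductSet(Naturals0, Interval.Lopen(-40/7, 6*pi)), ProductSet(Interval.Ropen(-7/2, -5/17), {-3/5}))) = EmptySet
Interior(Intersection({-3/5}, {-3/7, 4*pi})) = EmptySet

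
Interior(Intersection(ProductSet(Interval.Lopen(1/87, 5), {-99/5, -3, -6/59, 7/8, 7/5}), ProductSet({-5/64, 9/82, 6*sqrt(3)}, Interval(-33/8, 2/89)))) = EmptySet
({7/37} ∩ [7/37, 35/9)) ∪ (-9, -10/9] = (-9, -10/9] ∪ {7/37}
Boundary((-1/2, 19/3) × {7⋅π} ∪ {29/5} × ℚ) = ({29/5} × ℝ) ∪ ([-1/2, 19/3] × {7⋅π})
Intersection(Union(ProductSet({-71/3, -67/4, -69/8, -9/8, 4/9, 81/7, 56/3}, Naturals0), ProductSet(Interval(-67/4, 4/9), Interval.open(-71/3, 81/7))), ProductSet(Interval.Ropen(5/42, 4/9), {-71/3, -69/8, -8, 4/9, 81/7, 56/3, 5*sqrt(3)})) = ProductSet(Interval.Ropen(5/42, 4/9), {-69/8, -8, 4/9, 5*sqrt(3)})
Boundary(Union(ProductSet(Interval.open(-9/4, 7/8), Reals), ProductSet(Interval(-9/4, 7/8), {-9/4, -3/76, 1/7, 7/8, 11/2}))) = ProductSet({-9/4, 7/8}, Reals)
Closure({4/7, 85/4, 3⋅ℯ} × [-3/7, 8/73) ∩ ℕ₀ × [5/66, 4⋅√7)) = ∅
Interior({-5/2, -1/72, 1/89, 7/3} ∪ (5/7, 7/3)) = (5/7, 7/3)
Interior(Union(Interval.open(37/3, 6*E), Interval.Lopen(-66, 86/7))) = Union(Interval.open(-66, 86/7), Interval.open(37/3, 6*E))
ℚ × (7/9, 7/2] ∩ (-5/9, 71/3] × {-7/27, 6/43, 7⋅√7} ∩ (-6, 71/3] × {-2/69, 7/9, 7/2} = ∅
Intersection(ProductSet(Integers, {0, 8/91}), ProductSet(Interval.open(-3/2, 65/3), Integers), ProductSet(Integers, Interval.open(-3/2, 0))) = EmptySet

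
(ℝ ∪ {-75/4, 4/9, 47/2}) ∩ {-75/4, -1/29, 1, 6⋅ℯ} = {-75/4, -1/29, 1, 6⋅ℯ}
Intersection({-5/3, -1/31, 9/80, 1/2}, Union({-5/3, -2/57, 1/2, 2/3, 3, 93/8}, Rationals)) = {-5/3, -1/31, 9/80, 1/2}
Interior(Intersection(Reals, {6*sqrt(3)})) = EmptySet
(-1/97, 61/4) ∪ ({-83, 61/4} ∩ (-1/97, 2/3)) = (-1/97, 61/4)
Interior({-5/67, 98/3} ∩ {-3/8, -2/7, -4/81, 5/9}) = ∅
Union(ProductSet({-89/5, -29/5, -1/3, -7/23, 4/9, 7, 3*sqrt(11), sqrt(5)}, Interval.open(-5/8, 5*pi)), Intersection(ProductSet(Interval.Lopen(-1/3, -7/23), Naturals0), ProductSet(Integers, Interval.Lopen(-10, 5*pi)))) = ProductSet({-89/5, -29/5, -1/3, -7/23, 4/9, 7, 3*sqrt(11), sqrt(5)}, Interval.open(-5/8, 5*pi))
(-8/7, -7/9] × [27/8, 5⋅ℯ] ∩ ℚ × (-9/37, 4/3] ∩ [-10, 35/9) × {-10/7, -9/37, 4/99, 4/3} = ∅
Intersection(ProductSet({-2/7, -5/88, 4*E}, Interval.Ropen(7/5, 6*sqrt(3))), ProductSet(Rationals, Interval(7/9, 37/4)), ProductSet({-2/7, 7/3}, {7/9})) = EmptySet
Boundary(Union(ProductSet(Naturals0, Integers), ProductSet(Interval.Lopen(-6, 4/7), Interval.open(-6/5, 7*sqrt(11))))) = Union(ProductSet(Complement(Naturals0, Interval.open(-6, 4/7)), Integers), ProductSet({-6, 4/7}, Interval(-6/5, 7*sqrt(11))), ProductSet(Interval(-6, 4/7), {-6/5, 7*sqrt(11)}), ProductSet(Naturals0, Complement(Integers, Interval.open(-6/5, 7*sqrt(11)))))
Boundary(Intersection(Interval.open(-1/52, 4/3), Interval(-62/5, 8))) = {-1/52, 4/3}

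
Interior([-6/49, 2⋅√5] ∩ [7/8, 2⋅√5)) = (7/8, 2⋅√5)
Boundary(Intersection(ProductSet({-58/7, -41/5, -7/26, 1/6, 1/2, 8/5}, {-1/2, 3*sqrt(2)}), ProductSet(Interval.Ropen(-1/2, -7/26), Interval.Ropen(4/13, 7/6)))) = EmptySet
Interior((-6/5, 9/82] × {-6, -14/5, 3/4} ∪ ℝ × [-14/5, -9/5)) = ℝ × (-14/5, -9/5)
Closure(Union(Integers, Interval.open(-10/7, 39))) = Union(Integers, Interval(-10/7, 39))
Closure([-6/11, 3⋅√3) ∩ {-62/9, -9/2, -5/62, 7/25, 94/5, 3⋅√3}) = {-5/62, 7/25}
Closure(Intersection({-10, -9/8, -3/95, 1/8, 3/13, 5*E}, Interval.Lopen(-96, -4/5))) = {-10, -9/8}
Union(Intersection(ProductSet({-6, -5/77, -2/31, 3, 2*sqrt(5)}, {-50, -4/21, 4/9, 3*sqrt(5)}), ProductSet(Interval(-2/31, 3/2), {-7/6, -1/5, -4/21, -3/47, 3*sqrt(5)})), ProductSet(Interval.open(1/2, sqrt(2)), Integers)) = Union(ProductSet({-2/31}, {-4/21, 3*sqrt(5)}), ProductSet(Interval.open(1/2, sqrt(2)), Integers))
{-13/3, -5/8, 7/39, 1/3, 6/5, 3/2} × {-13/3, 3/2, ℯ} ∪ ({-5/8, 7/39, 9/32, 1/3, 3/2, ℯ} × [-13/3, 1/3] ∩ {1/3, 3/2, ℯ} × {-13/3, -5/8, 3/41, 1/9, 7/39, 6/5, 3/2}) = ({1/3, 3/2, ℯ} × {-13/3, -5/8, 3/41, 1/9, 7/39}) ∪ ({-13/3, -5/8, 7/39, 1/3, 6/5, 3/2} × {-13/3, 3/2, ℯ})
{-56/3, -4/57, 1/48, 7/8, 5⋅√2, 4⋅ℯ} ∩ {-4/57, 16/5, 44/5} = {-4/57}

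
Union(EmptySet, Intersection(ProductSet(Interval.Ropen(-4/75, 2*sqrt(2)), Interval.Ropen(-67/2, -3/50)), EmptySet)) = EmptySet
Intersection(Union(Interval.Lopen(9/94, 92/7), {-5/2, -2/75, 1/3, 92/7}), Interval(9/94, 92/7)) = Interval.Lopen(9/94, 92/7)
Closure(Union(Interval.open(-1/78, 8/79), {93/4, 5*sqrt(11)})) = Union({93/4, 5*sqrt(11)}, Interval(-1/78, 8/79))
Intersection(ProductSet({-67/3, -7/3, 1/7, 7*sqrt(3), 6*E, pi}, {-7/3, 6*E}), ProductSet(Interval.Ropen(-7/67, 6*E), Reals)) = ProductSet({1/7, 7*sqrt(3), pi}, {-7/3, 6*E})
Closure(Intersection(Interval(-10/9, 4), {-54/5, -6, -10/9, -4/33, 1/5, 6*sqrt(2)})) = {-10/9, -4/33, 1/5}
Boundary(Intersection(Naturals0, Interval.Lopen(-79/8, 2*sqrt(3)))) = Range(0, 4, 1)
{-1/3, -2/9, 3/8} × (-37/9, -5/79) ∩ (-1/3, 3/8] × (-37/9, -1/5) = {-2/9, 3/8} × (-37/9, -1/5)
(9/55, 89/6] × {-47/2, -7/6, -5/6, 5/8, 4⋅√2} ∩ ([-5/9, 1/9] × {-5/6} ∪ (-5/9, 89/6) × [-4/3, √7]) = (9/55, 89/6) × {-7/6, -5/6, 5/8}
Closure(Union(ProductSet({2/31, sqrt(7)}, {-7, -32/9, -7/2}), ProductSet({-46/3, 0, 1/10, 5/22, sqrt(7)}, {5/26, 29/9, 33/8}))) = Union(ProductSet({2/31, sqrt(7)}, {-7, -32/9, -7/2}), ProductSet({-46/3, 0, 1/10, 5/22, sqrt(7)}, {5/26, 29/9, 33/8}))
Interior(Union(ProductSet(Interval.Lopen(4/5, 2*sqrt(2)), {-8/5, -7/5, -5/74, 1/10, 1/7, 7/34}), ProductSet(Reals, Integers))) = EmptySet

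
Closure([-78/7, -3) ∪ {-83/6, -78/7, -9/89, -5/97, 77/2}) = {-83/6, -9/89, -5/97, 77/2} ∪ [-78/7, -3]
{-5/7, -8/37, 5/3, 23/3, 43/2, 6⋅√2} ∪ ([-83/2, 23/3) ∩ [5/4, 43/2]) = {-5/7, -8/37, 43/2, 6⋅√2} ∪ [5/4, 23/3]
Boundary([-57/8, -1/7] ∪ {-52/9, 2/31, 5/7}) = {-57/8, -1/7, 2/31, 5/7}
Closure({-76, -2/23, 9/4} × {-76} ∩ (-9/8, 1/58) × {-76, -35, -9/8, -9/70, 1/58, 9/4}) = {-2/23} × {-76}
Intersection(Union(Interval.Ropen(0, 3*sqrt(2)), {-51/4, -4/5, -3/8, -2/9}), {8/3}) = {8/3}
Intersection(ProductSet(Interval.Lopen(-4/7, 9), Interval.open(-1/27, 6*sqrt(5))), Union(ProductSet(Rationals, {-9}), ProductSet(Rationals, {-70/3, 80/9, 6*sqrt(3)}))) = ProductSet(Intersection(Interval.Lopen(-4/7, 9), Rationals), {80/9, 6*sqrt(3)})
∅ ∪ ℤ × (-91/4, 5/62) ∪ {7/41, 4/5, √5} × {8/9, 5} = (ℤ × (-91/4, 5/62)) ∪ ({7/41, 4/5, √5} × {8/9, 5})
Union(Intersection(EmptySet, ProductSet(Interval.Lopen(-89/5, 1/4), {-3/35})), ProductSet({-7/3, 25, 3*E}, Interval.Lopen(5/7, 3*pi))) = ProductSet({-7/3, 25, 3*E}, Interval.Lopen(5/7, 3*pi))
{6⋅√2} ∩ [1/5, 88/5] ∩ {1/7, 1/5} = ∅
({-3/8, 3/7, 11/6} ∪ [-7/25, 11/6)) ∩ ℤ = {0, 1}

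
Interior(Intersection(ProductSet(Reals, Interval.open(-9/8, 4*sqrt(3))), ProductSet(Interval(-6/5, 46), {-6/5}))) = EmptySet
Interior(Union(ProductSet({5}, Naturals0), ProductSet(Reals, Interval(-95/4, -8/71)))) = Union(ProductSet({5}, Complement(Naturals0, Union(Complement(Naturals0, Interval.open(-95/4, -8/71)), {-95/4, -8/71}))), ProductSet(Reals, Complement(Interval.open(-95/4, -8/71), Complement(Naturals0, Interval.open(-95/4, -8/71)))), ProductSet(Union(Interval.open(-oo, 5), Interval.open(5, oo)), Interval.open(-95/4, -8/71)))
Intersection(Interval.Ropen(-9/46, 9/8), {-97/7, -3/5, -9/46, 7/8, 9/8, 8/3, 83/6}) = {-9/46, 7/8}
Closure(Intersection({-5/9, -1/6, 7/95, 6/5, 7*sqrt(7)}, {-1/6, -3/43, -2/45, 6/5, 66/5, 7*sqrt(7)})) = {-1/6, 6/5, 7*sqrt(7)}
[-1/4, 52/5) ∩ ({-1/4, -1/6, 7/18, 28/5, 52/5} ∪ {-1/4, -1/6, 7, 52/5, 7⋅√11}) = {-1/4, -1/6, 7/18, 28/5, 7}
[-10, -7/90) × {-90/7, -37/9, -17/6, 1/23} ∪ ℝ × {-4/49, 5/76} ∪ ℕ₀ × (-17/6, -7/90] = (ℝ × {-4/49, 5/76}) ∪ (ℕ₀ × (-17/6, -7/90]) ∪ ([-10, -7/90) × {-90/7, -37/9, -17/6, 1/23})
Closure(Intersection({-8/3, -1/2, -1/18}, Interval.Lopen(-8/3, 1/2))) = {-1/2, -1/18}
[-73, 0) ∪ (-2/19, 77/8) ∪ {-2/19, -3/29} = [-73, 77/8)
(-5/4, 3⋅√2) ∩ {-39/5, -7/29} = {-7/29}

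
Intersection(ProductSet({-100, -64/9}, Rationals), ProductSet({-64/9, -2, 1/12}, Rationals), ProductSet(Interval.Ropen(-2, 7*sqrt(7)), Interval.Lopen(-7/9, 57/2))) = EmptySet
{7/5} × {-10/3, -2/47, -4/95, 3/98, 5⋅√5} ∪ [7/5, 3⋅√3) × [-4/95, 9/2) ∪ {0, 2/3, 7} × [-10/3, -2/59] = ({0, 2/3, 7} × [-10/3, -2/59]) ∪ ({7/5} × {-10/3, -2/47, -4/95, 3/98, 5⋅√5}) ∪ ([7/5, 3⋅√3) × [-4/95, 9/2))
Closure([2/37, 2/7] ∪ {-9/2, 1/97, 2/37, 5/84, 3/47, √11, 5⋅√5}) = {-9/2, 1/97, √11, 5⋅√5} ∪ [2/37, 2/7]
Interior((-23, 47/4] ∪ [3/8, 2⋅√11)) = (-23, 47/4)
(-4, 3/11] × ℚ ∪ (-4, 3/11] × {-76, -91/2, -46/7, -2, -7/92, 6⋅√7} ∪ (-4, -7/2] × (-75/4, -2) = ((-4, -7/2] × (-75/4, -2)) ∪ ((-4, 3/11] × (ℚ ∪ {6⋅√7}))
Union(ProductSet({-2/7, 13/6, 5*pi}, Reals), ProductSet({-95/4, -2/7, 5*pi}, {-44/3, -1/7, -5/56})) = Union(ProductSet({-95/4, -2/7, 5*pi}, {-44/3, -1/7, -5/56}), ProductSet({-2/7, 13/6, 5*pi}, Reals))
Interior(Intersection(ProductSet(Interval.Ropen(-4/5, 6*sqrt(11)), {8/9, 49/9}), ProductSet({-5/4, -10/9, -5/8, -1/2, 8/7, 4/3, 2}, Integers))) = EmptySet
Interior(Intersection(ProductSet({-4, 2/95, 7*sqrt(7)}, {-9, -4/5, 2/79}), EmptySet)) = EmptySet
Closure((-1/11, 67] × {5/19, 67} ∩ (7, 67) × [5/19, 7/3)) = [7, 67] × {5/19}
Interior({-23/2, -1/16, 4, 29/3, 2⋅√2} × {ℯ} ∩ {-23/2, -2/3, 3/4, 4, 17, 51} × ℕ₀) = ∅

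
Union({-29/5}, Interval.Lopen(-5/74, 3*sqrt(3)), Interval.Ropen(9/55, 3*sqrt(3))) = Union({-29/5}, Interval.Lopen(-5/74, 3*sqrt(3)))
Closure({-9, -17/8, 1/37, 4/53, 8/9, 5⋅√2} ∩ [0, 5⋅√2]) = {1/37, 4/53, 8/9, 5⋅√2}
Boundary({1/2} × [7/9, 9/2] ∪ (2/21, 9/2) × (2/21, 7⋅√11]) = ({2/21, 9/2} × [2/21, 7⋅√11]) ∪ ([2/21, 9/2] × {2/21, 7⋅√11})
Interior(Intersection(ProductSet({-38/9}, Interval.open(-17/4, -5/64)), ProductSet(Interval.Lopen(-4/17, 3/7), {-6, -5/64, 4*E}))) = EmptySet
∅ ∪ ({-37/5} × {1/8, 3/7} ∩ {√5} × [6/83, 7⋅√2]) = ∅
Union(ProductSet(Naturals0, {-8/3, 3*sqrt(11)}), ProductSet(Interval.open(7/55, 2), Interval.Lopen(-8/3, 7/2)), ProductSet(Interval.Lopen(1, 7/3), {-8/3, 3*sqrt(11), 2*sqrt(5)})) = Union(ProductSet(Interval.open(7/55, 2), Interval.Lopen(-8/3, 7/2)), ProductSet(Interval.Lopen(1, 7/3), {-8/3, 3*sqrt(11), 2*sqrt(5)}), ProductSet(Naturals0, {-8/3, 3*sqrt(11)}))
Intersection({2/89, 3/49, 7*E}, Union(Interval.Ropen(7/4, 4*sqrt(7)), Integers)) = EmptySet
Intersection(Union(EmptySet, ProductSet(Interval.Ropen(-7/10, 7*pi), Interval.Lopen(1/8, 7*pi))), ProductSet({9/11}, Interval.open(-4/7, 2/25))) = EmptySet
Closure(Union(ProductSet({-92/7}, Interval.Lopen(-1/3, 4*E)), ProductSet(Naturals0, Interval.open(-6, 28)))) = Union(ProductSet({-92/7}, Interval(-1/3, 4*E)), ProductSet(Naturals0, Interval(-6, 28)))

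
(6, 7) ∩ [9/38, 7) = (6, 7)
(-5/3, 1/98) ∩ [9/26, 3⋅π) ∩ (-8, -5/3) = ∅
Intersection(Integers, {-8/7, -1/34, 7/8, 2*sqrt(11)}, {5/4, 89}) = EmptySet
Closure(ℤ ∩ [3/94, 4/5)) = ∅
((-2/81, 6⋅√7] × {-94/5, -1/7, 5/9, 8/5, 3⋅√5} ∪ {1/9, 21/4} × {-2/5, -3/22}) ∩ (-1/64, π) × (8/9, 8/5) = ∅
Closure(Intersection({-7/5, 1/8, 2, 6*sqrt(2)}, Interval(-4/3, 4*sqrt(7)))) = {1/8, 2, 6*sqrt(2)}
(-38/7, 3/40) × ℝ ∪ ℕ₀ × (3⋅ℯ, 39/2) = ((-38/7, 3/40) × ℝ) ∪ (ℕ₀ × (3⋅ℯ, 39/2))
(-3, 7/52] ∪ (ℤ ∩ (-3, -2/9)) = (-3, 7/52] ∪ {-2, -1}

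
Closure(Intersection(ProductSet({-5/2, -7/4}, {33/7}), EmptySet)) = EmptySet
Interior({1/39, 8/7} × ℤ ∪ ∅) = ∅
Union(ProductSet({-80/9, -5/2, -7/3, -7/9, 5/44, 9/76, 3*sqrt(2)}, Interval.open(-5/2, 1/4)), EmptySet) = ProductSet({-80/9, -5/2, -7/3, -7/9, 5/44, 9/76, 3*sqrt(2)}, Interval.open(-5/2, 1/4))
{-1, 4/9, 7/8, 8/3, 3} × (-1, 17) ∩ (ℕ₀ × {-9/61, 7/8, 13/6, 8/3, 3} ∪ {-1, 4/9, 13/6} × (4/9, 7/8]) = ({3} × {-9/61, 7/8, 13/6, 8/3, 3}) ∪ ({-1, 4/9} × (4/9, 7/8])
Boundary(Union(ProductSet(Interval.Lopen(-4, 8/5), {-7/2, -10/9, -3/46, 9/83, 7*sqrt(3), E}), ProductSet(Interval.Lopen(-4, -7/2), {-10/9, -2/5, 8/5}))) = Union(ProductSet(Interval(-4, -7/2), {-10/9, -2/5, 8/5}), ProductSet(Interval(-4, 8/5), {-7/2, -10/9, -3/46, 9/83, 7*sqrt(3), E}))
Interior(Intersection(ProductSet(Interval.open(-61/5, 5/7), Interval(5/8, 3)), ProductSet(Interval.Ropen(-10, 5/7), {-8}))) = EmptySet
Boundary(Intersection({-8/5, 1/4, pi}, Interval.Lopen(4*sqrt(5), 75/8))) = EmptySet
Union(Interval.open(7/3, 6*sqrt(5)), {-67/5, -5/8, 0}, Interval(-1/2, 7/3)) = Union({-67/5, -5/8}, Interval.Ropen(-1/2, 6*sqrt(5)))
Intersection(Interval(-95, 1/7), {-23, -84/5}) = {-23, -84/5}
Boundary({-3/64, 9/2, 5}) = {-3/64, 9/2, 5}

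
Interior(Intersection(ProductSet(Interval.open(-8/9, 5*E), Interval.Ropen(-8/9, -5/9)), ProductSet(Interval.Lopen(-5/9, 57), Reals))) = ProductSet(Interval.open(-5/9, 5*E), Interval.open(-8/9, -5/9))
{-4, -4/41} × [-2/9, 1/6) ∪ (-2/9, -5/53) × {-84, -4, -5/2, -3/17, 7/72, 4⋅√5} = ({-4, -4/41} × [-2/9, 1/6)) ∪ ((-2/9, -5/53) × {-84, -4, -5/2, -3/17, 7/72, 4⋅√5})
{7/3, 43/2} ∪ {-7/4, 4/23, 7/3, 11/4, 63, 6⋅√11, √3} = {-7/4, 4/23, 7/3, 11/4, 43/2, 63, 6⋅√11, √3}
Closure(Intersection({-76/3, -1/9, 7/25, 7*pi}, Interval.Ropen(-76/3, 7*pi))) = {-76/3, -1/9, 7/25}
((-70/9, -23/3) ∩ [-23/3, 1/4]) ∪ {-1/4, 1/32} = {-1/4, 1/32}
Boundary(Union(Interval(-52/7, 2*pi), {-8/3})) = {-52/7, 2*pi}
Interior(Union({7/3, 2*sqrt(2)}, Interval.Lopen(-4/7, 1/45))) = Interval.open(-4/7, 1/45)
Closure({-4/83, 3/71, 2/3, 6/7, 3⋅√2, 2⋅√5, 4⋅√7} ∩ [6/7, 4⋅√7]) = {6/7, 3⋅√2, 2⋅√5, 4⋅√7}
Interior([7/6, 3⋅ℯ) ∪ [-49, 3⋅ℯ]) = (-49, 3⋅ℯ)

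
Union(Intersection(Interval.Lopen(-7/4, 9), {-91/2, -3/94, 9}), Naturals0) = Union({-3/94}, Naturals0)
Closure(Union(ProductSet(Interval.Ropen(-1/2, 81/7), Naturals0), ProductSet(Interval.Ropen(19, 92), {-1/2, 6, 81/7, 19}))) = Union(ProductSet(Interval(-1/2, 81/7), Naturals0), ProductSet(Interval(19, 92), {-1/2, 6, 81/7, 19}))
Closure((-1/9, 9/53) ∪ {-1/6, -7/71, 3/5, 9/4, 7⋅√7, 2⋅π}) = {-1/6, 3/5, 9/4, 7⋅√7, 2⋅π} ∪ [-1/9, 9/53]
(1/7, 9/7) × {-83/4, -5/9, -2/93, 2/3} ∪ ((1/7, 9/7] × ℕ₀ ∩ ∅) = (1/7, 9/7) × {-83/4, -5/9, -2/93, 2/3}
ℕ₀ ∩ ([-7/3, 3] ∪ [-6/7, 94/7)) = {0, 1, …, 13}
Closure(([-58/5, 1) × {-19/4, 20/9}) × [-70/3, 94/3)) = ([-58/5, 1] × {-19/4, 20/9}) × [-70/3, 94/3]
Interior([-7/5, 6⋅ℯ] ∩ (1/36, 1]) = (1/36, 1)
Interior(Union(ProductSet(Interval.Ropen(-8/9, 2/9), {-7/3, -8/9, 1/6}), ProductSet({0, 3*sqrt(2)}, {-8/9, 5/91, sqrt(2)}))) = EmptySet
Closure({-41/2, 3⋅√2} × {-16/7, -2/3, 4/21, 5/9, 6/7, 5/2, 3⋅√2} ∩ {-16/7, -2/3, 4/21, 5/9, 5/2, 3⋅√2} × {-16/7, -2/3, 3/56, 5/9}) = {3⋅√2} × {-16/7, -2/3, 5/9}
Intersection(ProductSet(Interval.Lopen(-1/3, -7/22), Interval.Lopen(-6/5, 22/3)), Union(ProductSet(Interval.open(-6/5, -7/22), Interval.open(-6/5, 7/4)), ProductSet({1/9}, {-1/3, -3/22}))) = ProductSet(Interval.open(-1/3, -7/22), Interval.open(-6/5, 7/4))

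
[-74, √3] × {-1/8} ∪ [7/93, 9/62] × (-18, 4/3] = ([-74, √3] × {-1/8}) ∪ ([7/93, 9/62] × (-18, 4/3])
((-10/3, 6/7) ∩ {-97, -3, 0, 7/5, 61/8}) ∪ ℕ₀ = {-3} ∪ ℕ₀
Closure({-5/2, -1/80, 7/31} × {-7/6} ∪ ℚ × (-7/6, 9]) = ℝ × [-7/6, 9]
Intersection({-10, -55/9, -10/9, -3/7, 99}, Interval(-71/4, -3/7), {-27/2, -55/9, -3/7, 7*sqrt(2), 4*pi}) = {-55/9, -3/7}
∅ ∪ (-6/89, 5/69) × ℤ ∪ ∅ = (-6/89, 5/69) × ℤ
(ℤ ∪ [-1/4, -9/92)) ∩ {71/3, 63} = {63}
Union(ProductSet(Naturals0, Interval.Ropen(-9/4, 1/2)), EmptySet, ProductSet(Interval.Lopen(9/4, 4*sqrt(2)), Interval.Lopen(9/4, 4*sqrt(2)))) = Union(ProductSet(Interval.Lopen(9/4, 4*sqrt(2)), Interval.Lopen(9/4, 4*sqrt(2))), ProductSet(Naturals0, Interval.Ropen(-9/4, 1/2)))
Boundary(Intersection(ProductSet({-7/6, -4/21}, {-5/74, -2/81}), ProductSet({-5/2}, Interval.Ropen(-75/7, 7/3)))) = EmptySet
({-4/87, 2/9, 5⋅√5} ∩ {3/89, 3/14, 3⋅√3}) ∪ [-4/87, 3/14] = [-4/87, 3/14]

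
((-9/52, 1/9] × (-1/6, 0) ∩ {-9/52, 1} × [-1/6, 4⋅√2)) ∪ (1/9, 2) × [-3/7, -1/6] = (1/9, 2) × [-3/7, -1/6]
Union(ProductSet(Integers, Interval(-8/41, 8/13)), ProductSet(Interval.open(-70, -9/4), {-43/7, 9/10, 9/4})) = Union(ProductSet(Integers, Interval(-8/41, 8/13)), ProductSet(Interval.open(-70, -9/4), {-43/7, 9/10, 9/4}))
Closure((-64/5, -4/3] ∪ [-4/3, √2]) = [-64/5, √2]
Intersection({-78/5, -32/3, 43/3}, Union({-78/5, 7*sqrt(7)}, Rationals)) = {-78/5, -32/3, 43/3}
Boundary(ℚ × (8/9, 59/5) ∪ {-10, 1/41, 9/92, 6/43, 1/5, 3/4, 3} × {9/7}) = ℝ × [8/9, 59/5]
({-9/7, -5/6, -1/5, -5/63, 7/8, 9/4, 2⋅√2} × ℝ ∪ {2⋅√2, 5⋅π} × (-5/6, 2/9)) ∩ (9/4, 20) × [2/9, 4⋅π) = {2⋅√2} × [2/9, 4⋅π)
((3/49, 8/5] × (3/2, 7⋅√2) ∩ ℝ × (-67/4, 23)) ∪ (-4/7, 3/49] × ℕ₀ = ((-4/7, 3/49] × ℕ₀) ∪ ((3/49, 8/5] × (3/2, 7⋅√2))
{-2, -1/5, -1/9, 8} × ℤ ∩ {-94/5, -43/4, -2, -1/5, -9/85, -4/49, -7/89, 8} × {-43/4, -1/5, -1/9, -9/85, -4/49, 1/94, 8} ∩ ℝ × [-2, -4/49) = ∅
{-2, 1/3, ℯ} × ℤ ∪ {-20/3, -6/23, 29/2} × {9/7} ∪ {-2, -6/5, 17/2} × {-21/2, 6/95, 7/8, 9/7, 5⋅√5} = ({-2, 1/3, ℯ} × ℤ) ∪ ({-20/3, -6/23, 29/2} × {9/7}) ∪ ({-2, -6/5, 17/2} × {-21/2, 6/95, 7/8, 9/7, 5⋅√5})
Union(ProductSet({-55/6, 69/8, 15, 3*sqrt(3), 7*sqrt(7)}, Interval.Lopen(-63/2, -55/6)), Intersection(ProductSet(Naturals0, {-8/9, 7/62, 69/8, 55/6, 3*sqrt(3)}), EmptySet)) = ProductSet({-55/6, 69/8, 15, 3*sqrt(3), 7*sqrt(7)}, Interval.Lopen(-63/2, -55/6))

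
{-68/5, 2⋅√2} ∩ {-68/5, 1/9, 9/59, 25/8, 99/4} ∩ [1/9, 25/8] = ∅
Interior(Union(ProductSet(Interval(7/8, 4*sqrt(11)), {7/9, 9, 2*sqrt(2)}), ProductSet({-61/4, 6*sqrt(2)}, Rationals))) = EmptySet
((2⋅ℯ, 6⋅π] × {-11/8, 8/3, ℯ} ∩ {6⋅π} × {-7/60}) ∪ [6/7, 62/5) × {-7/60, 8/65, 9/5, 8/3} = [6/7, 62/5) × {-7/60, 8/65, 9/5, 8/3}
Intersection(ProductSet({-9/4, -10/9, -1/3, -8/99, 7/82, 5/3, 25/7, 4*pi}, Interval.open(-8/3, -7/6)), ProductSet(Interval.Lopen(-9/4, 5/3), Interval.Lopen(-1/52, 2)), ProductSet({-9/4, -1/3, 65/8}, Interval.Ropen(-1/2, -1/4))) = EmptySet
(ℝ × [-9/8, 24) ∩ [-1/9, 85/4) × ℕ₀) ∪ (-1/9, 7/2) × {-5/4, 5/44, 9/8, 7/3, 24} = ([-1/9, 85/4) × {0, 1, …, 23}) ∪ ((-1/9, 7/2) × {-5/4, 5/44, 9/8, 7/3, 24})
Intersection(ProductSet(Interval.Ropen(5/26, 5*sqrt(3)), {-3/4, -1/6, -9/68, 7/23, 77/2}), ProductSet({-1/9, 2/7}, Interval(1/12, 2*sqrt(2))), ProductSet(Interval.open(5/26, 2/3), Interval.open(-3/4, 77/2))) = ProductSet({2/7}, {7/23})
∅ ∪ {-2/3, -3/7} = {-2/3, -3/7}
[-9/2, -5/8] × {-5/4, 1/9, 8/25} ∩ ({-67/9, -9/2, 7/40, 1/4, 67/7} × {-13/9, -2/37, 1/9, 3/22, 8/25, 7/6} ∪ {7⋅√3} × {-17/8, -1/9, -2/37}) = {-9/2} × {1/9, 8/25}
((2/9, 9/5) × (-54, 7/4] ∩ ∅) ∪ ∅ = ∅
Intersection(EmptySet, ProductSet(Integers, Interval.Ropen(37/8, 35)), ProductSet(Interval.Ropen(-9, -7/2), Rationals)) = EmptySet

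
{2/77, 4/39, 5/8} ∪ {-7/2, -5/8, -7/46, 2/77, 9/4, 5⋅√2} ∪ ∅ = {-7/2, -5/8, -7/46, 2/77, 4/39, 5/8, 9/4, 5⋅√2}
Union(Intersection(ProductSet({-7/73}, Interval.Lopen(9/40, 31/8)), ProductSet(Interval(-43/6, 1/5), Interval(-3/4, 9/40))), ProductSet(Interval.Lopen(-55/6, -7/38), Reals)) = ProductSet(Interval.Lopen(-55/6, -7/38), Reals)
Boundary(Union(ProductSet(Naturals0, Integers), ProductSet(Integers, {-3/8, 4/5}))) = Union(ProductSet(Integers, {-3/8, 4/5}), ProductSet(Naturals0, Integers))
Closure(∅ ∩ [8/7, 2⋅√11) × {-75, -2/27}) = ∅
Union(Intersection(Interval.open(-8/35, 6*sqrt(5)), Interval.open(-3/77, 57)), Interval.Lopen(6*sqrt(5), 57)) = Union(Interval.open(-3/77, 6*sqrt(5)), Interval.Lopen(6*sqrt(5), 57))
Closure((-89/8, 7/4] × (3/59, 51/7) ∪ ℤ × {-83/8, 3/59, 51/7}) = (ℤ × {-83/8, 3/59, 51/7}) ∪ ({-89/8, 7/4} × [3/59, 51/7]) ∪ ([-89/8, 7/4] × {3/59, 51/7}) ∪ ((-89/8, 7/4] × (3/59, 51/7))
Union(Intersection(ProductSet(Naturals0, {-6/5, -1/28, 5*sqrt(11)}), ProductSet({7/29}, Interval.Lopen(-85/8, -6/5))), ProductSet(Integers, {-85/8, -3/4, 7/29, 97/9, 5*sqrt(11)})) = ProductSet(Integers, {-85/8, -3/4, 7/29, 97/9, 5*sqrt(11)})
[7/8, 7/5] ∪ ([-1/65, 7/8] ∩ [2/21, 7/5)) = [2/21, 7/5]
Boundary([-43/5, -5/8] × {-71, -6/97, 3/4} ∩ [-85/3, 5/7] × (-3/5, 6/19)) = [-43/5, -5/8] × {-6/97}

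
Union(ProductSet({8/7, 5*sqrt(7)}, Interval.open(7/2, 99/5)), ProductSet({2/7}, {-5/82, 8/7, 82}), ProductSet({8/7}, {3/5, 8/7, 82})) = Union(ProductSet({2/7}, {-5/82, 8/7, 82}), ProductSet({8/7}, {3/5, 8/7, 82}), ProductSet({8/7, 5*sqrt(7)}, Interval.open(7/2, 99/5)))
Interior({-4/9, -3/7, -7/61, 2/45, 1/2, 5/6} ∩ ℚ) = ∅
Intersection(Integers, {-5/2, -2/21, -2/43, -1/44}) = EmptySet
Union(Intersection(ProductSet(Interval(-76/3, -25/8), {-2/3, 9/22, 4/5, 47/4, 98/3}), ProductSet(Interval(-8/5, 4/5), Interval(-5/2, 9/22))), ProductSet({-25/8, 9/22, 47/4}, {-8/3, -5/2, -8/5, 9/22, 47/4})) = ProductSet({-25/8, 9/22, 47/4}, {-8/3, -5/2, -8/5, 9/22, 47/4})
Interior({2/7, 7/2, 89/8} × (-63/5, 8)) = ∅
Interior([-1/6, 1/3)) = (-1/6, 1/3)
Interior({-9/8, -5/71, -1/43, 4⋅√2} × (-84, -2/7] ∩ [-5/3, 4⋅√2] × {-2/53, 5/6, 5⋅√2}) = ∅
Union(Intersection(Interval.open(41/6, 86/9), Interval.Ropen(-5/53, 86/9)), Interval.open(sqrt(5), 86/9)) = Interval.open(sqrt(5), 86/9)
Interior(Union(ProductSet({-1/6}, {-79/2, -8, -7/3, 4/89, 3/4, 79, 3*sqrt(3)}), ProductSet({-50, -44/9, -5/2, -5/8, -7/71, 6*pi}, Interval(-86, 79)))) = EmptySet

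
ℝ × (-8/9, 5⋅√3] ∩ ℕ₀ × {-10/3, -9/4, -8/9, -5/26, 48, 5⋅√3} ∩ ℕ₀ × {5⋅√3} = ℕ₀ × {5⋅√3}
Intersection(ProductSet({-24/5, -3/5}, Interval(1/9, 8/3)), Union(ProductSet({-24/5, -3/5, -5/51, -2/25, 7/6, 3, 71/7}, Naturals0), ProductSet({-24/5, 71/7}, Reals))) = Union(ProductSet({-24/5}, Interval(1/9, 8/3)), ProductSet({-24/5, -3/5}, Range(1, 3, 1)))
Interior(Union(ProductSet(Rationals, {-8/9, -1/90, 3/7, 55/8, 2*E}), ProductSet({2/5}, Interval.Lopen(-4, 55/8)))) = EmptySet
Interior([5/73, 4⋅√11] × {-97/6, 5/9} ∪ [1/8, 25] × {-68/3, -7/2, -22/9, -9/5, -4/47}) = ∅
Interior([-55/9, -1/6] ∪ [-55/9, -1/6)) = (-55/9, -1/6)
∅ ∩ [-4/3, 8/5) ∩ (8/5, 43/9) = ∅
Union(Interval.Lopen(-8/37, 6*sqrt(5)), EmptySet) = Interval.Lopen(-8/37, 6*sqrt(5))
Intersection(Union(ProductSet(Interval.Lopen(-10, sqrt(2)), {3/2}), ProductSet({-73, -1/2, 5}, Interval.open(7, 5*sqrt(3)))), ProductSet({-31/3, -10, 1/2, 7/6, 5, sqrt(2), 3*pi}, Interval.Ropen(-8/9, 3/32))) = EmptySet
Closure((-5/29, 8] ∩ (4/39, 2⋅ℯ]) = [4/39, 2⋅ℯ]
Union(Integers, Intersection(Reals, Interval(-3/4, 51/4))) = Union(Integers, Interval(-3/4, 51/4))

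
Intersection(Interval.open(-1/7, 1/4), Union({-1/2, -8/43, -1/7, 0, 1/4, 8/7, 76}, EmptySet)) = {0}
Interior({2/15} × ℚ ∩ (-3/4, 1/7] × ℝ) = ∅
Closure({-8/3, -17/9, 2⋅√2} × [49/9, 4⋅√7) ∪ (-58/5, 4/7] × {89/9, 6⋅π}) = ([-58/5, 4/7] × {89/9, 6⋅π}) ∪ ({-8/3, -17/9, 2⋅√2} × [49/9, 4⋅√7])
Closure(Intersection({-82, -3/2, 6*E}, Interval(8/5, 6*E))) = {6*E}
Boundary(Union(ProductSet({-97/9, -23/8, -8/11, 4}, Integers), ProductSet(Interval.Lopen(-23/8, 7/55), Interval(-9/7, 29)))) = Union(ProductSet({-23/8, 7/55}, Interval(-9/7, 29)), ProductSet({-97/9, -23/8, 4}, Integers), ProductSet({-97/9, -23/8, -8/11, 4}, Complement(Integers, Interval.open(-9/7, 29))), ProductSet(Interval(-23/8, 7/55), {-9/7, 29}))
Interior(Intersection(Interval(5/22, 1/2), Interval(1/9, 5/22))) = EmptySet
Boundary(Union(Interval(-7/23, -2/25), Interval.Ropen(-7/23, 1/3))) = {-7/23, 1/3}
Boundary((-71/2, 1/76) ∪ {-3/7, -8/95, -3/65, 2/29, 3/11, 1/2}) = {-71/2, 1/76, 2/29, 3/11, 1/2}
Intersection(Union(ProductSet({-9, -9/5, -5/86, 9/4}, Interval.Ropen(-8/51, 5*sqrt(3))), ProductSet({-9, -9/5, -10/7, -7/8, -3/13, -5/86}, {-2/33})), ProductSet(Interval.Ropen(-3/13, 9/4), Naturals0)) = ProductSet({-5/86}, Range(0, 9, 1))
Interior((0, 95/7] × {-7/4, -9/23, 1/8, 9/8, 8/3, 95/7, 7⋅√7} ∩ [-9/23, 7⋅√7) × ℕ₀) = ∅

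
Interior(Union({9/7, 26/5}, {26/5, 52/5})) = EmptySet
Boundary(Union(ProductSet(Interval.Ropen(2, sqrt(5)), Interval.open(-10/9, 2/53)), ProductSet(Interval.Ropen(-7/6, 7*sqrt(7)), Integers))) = Union(ProductSet({2, sqrt(5)}, Interval(-10/9, 2/53)), ProductSet(Interval(-7/6, 7*sqrt(7)), Complement(Integers, Interval.open(-10/9, 2/53))), ProductSet(Interval(2, sqrt(5)), {-10/9, 2/53}), ProductSet(Union(Interval(-7/6, 2), Interval(sqrt(5), 7*sqrt(7))), Integers))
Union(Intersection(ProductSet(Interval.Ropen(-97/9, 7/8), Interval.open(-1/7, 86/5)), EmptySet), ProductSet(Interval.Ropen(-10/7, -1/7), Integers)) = ProductSet(Interval.Ropen(-10/7, -1/7), Integers)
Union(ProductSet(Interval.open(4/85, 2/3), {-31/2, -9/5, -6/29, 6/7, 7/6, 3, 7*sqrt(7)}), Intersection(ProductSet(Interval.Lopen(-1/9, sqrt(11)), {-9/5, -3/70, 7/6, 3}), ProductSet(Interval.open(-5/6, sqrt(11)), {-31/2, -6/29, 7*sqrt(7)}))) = ProductSet(Interval.open(4/85, 2/3), {-31/2, -9/5, -6/29, 6/7, 7/6, 3, 7*sqrt(7)})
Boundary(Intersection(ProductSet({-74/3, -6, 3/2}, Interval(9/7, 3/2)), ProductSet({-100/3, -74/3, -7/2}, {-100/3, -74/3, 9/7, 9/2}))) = ProductSet({-74/3}, {9/7})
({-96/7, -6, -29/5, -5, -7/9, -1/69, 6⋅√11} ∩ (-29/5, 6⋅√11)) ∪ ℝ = ℝ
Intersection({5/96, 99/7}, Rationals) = {5/96, 99/7}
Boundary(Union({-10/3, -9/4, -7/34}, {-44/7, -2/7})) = {-44/7, -10/3, -9/4, -2/7, -7/34}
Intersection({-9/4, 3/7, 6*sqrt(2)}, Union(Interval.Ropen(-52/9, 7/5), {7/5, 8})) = {-9/4, 3/7}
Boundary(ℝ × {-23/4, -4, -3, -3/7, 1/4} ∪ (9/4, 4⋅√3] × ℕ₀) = (ℝ × {-23/4, -4, -3, -3/7, 1/4}) ∪ ([9/4, 4⋅√3] × ℕ₀)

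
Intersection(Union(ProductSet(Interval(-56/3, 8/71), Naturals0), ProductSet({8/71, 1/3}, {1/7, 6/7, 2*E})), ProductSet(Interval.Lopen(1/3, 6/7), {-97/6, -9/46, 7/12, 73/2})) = EmptySet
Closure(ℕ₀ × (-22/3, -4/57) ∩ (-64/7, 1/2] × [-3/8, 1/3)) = {0} × [-3/8, -4/57]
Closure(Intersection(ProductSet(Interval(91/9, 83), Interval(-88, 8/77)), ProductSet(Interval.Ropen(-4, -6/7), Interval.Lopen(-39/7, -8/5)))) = EmptySet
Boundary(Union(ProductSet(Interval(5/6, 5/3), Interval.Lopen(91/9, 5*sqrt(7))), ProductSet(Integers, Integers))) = Union(ProductSet(Complement(Integers, Interval.open(5/6, 5/3)), Integers), ProductSet({5/6, 5/3}, Interval(91/9, 5*sqrt(7))), ProductSet(Integers, Complement(Integers, Interval.open(91/9, 5*sqrt(7)))), ProductSet(Interval(5/6, 5/3), {91/9, 5*sqrt(7)}))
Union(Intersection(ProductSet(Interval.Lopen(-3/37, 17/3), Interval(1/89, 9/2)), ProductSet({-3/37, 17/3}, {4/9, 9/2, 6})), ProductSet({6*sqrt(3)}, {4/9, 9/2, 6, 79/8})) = Union(ProductSet({17/3}, {4/9, 9/2}), ProductSet({6*sqrt(3)}, {4/9, 9/2, 6, 79/8}))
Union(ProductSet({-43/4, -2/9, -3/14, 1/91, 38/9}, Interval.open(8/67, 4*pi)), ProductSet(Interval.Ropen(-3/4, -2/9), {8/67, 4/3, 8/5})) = Union(ProductSet({-43/4, -2/9, -3/14, 1/91, 38/9}, Interval.open(8/67, 4*pi)), ProductSet(Interval.Ropen(-3/4, -2/9), {8/67, 4/3, 8/5}))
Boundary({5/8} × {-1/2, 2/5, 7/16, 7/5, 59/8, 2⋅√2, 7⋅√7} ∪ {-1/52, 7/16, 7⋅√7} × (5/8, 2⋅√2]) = ({-1/52, 7/16, 7⋅√7} × [5/8, 2⋅√2]) ∪ ({5/8} × {-1/2, 2/5, 7/16, 7/5, 59/8, 2⋅√2, 7⋅√7})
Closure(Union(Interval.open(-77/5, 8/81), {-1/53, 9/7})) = Union({9/7}, Interval(-77/5, 8/81))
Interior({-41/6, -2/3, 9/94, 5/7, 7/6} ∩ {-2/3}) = ∅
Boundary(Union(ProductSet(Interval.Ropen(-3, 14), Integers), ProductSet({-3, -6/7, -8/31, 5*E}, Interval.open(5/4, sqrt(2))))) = Union(ProductSet({-3, -6/7, -8/31, 5*E}, Interval(5/4, sqrt(2))), ProductSet(Interval(-3, 14), Integers))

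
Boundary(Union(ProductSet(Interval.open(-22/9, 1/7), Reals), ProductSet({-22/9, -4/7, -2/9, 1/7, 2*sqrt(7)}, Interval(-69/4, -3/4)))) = Union(ProductSet({-22/9, 1/7}, Reals), ProductSet({-22/9, 1/7, 2*sqrt(7)}, Interval(-69/4, -3/4)))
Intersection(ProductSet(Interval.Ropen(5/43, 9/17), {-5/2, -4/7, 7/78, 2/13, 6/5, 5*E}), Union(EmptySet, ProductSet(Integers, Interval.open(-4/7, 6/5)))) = EmptySet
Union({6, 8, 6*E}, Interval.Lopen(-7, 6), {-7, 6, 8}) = Union({8, 6*E}, Interval(-7, 6))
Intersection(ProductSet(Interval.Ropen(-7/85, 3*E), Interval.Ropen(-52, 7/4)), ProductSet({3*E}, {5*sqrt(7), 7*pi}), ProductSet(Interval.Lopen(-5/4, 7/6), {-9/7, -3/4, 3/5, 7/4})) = EmptySet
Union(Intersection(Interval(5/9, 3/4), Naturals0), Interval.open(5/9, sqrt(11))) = Interval.open(5/9, sqrt(11))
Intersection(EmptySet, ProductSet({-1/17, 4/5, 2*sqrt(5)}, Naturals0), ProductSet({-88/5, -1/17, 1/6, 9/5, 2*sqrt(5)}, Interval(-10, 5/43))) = EmptySet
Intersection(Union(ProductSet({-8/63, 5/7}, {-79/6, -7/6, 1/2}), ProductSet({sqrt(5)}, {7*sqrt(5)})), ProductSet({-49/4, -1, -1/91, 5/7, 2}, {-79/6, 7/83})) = ProductSet({5/7}, {-79/6})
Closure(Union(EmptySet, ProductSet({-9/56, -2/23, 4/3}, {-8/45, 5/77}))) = ProductSet({-9/56, -2/23, 4/3}, {-8/45, 5/77})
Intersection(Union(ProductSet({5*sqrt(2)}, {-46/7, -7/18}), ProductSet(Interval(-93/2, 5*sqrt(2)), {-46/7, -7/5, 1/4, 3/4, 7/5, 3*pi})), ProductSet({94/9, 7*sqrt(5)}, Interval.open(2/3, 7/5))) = EmptySet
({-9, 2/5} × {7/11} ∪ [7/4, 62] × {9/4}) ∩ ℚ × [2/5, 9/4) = {-9, 2/5} × {7/11}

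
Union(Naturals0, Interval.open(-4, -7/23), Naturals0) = Union(Interval.open(-4, -7/23), Naturals0)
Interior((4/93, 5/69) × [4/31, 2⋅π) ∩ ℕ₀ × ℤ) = ∅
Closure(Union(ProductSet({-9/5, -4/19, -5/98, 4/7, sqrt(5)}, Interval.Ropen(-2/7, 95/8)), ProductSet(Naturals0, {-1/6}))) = Union(ProductSet({-9/5, -4/19, -5/98, 4/7, sqrt(5)}, Interval(-2/7, 95/8)), ProductSet(Naturals0, {-1/6}))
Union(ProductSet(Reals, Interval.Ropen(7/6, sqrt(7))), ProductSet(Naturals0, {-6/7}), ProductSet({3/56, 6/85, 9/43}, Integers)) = Union(ProductSet({3/56, 6/85, 9/43}, Integers), ProductSet(Naturals0, {-6/7}), ProductSet(Reals, Interval.Ropen(7/6, sqrt(7))))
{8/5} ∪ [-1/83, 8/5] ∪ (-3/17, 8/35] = (-3/17, 8/5]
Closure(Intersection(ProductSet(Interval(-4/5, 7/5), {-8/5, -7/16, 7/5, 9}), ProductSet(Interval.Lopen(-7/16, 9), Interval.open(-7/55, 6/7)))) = EmptySet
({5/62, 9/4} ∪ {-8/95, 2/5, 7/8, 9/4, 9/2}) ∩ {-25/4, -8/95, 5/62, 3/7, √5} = {-8/95, 5/62}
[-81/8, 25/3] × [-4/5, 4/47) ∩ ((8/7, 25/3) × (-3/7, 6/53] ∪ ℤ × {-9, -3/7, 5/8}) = ({-10, -9, …, 8} × {-3/7}) ∪ ((8/7, 25/3) × (-3/7, 4/47))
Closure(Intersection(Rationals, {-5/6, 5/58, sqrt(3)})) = {-5/6, 5/58}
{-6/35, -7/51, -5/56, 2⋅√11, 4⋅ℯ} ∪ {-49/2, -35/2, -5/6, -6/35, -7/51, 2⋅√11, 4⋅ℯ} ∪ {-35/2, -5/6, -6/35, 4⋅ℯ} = {-49/2, -35/2, -5/6, -6/35, -7/51, -5/56, 2⋅√11, 4⋅ℯ}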